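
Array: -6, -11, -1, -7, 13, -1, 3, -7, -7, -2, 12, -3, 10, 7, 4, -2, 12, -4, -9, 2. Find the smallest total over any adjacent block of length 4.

-25

[-6, -11, -1, -7] → sum -25
[-11, -1, -7, 13] → sum -6
[-1, -7, 13, -1] → sum 4
[-7, 13, -1, 3] → sum 8
[13, -1, 3, -7] → sum 8
[-1, 3, -7, -7] → sum -12
[3, -7, -7, -2] → sum -13
[-7, -7, -2, 12] → sum -4
[-7, -2, 12, -3] → sum 0
[-2, 12, -3, 10] → sum 17
[12, -3, 10, 7] → sum 26
[-3, 10, 7, 4] → sum 18
[10, 7, 4, -2] → sum 19
[7, 4, -2, 12] → sum 21
[4, -2, 12, -4] → sum 10
[-2, 12, -4, -9] → sum -3
[12, -4, -9, 2] → sum 1
Smallest of these is -25.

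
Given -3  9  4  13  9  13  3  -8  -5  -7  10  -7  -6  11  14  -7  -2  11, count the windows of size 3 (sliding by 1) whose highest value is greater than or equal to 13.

(-3, 9, 4) → max 9
(9, 4, 13) → max 13  ≥ 13 ✓
(4, 13, 9) → max 13  ≥ 13 ✓
(13, 9, 13) → max 13  ≥ 13 ✓
(9, 13, 3) → max 13  ≥ 13 ✓
(13, 3, -8) → max 13  ≥ 13 ✓
(3, -8, -5) → max 3
(-8, -5, -7) → max -5
(-5, -7, 10) → max 10
(-7, 10, -7) → max 10
(10, -7, -6) → max 10
(-7, -6, 11) → max 11
(-6, 11, 14) → max 14  ≥ 13 ✓
(11, 14, -7) → max 14  ≥ 13 ✓
(14, -7, -2) → max 14  ≥ 13 ✓
(-7, -2, 11) → max 11
8 windows satisfy the condition.

8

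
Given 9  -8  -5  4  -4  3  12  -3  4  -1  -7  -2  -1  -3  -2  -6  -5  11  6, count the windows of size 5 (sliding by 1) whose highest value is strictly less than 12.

9 -8 -5 4 -4 → max 9  < 12 ✓
-8 -5 4 -4 3 → max 4  < 12 ✓
-5 4 -4 3 12 → max 12
4 -4 3 12 -3 → max 12
-4 3 12 -3 4 → max 12
3 12 -3 4 -1 → max 12
12 -3 4 -1 -7 → max 12
-3 4 -1 -7 -2 → max 4  < 12 ✓
4 -1 -7 -2 -1 → max 4  < 12 ✓
-1 -7 -2 -1 -3 → max -1  < 12 ✓
-7 -2 -1 -3 -2 → max -1  < 12 ✓
-2 -1 -3 -2 -6 → max -1  < 12 ✓
-1 -3 -2 -6 -5 → max -1  < 12 ✓
-3 -2 -6 -5 11 → max 11  < 12 ✓
-2 -6 -5 11 6 → max 11  < 12 ✓
10 windows satisfy the condition.

10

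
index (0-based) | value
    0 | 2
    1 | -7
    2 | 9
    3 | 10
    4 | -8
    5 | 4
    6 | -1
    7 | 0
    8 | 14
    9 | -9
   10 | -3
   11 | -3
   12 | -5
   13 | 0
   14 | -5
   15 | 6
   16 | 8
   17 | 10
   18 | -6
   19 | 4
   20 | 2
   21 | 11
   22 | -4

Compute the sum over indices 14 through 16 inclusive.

Elements at indices 14..16: -5, 6, 8
sum(-5, 6, 8) = 9

9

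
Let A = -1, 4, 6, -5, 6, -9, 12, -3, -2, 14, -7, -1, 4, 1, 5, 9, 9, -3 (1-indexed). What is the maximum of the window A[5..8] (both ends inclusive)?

Elements at indices 5..8: 6, -9, 12, -3
max(6, -9, 12, -3) = 12

12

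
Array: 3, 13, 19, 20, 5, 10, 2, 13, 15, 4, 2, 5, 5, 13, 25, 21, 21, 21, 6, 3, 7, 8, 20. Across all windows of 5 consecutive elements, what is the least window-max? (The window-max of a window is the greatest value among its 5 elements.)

Window maxs for each of the 19 positions:
[3, 13, 19, 20, 5] → max 20
[13, 19, 20, 5, 10] → max 20
[19, 20, 5, 10, 2] → max 20
[20, 5, 10, 2, 13] → max 20
[5, 10, 2, 13, 15] → max 15
[10, 2, 13, 15, 4] → max 15
[2, 13, 15, 4, 2] → max 15
[13, 15, 4, 2, 5] → max 15
[15, 4, 2, 5, 5] → max 15
[4, 2, 5, 5, 13] → max 13
[2, 5, 5, 13, 25] → max 25
[5, 5, 13, 25, 21] → max 25
[5, 13, 25, 21, 21] → max 25
[13, 25, 21, 21, 21] → max 25
[25, 21, 21, 21, 6] → max 25
[21, 21, 21, 6, 3] → max 21
[21, 21, 6, 3, 7] → max 21
[21, 6, 3, 7, 8] → max 21
[6, 3, 7, 8, 20] → max 20
Least of these is 13.

13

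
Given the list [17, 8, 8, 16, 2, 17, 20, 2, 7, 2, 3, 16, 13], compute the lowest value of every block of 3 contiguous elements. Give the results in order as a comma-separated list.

17 8 8 → min 8
8 8 16 → min 8
8 16 2 → min 2
16 2 17 → min 2
2 17 20 → min 2
17 20 2 → min 2
20 2 7 → min 2
2 7 2 → min 2
7 2 3 → min 2
2 3 16 → min 2
3 16 13 → min 3

8, 8, 2, 2, 2, 2, 2, 2, 2, 2, 3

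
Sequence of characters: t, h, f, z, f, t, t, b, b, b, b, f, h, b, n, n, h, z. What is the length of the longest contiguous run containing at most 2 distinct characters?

[t] 1 distinct, len 1
[t, h] 2 distinct, len 2
[h, f] 2 distinct, len 2
[f, z] 2 distinct, len 2
[f, z, f] 2 distinct, len 3
[f, t] 2 distinct, len 2
[f, t, t] 2 distinct, len 3
[t, t, b] 2 distinct, len 3
[t, t, b, b] 2 distinct, len 4
[t, t, b, b, b] 2 distinct, len 5
[t, t, b, b, b, b] 2 distinct, len 6
[b, b, b, b, f] 2 distinct, len 5
[f, h] 2 distinct, len 2
[h, b] 2 distinct, len 2
[b, n] 2 distinct, len 2
[b, n, n] 2 distinct, len 3
[n, n, h] 2 distinct, len 3
[h, z] 2 distinct, len 2
Longest length with ≤2 distinct: 6.

6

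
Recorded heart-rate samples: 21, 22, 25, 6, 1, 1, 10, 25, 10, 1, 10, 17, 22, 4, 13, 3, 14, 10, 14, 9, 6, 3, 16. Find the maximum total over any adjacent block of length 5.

75

[21, 22, 25, 6, 1] → sum 75
[22, 25, 6, 1, 1] → sum 55
[25, 6, 1, 1, 10] → sum 43
[6, 1, 1, 10, 25] → sum 43
[1, 1, 10, 25, 10] → sum 47
[1, 10, 25, 10, 1] → sum 47
[10, 25, 10, 1, 10] → sum 56
[25, 10, 1, 10, 17] → sum 63
[10, 1, 10, 17, 22] → sum 60
[1, 10, 17, 22, 4] → sum 54
[10, 17, 22, 4, 13] → sum 66
[17, 22, 4, 13, 3] → sum 59
[22, 4, 13, 3, 14] → sum 56
[4, 13, 3, 14, 10] → sum 44
[13, 3, 14, 10, 14] → sum 54
[3, 14, 10, 14, 9] → sum 50
[14, 10, 14, 9, 6] → sum 53
[10, 14, 9, 6, 3] → sum 42
[14, 9, 6, 3, 16] → sum 48
Maximum of these is 75.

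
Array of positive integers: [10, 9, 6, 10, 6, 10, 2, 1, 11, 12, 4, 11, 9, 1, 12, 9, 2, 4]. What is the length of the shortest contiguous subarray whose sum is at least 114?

15

add 10: running sum 10 < 114
add 9: running sum 19 < 114
add 6: running sum 25 < 114
add 10: running sum 35 < 114
add 6: running sum 41 < 114
add 10: running sum 51 < 114
add 2: running sum 53 < 114
add 1: running sum 54 < 114
add 11: running sum 65 < 114
add 12: running sum 77 < 114
add 4: running sum 81 < 114
add 11: running sum 92 < 114
add 9: running sum 101 < 114
add 1: running sum 102 < 114
end 14: [10, 9, 6, 10, 6, 10, 2, 1, 11, 12, 4, 11, 9, 1, 12] sum 114, len 15
end 15: [10, 9, 6, 10, 6, 10, 2, 1, 11, 12, 4, 11, 9, 1, 12, 9] sum 123, len 16
end 16: [9, 6, 10, 6, 10, 2, 1, 11, 12, 4, 11, 9, 1, 12, 9, 2] sum 115, len 16
end 17: [9, 6, 10, 6, 10, 2, 1, 11, 12, 4, 11, 9, 1, 12, 9, 2, 4] sum 119, len 17
Shortest qualifying length: 15.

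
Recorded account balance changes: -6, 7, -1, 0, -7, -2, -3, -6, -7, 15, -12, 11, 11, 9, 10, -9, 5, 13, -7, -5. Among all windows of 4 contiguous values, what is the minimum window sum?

-18

(-6, 7, -1, 0) → sum 0
(7, -1, 0, -7) → sum -1
(-1, 0, -7, -2) → sum -10
(0, -7, -2, -3) → sum -12
(-7, -2, -3, -6) → sum -18
(-2, -3, -6, -7) → sum -18
(-3, -6, -7, 15) → sum -1
(-6, -7, 15, -12) → sum -10
(-7, 15, -12, 11) → sum 7
(15, -12, 11, 11) → sum 25
(-12, 11, 11, 9) → sum 19
(11, 11, 9, 10) → sum 41
(11, 9, 10, -9) → sum 21
(9, 10, -9, 5) → sum 15
(10, -9, 5, 13) → sum 19
(-9, 5, 13, -7) → sum 2
(5, 13, -7, -5) → sum 6
Minimum of these is -18.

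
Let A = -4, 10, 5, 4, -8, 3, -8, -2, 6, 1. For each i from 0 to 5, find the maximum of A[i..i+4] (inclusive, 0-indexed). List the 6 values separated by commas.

10, 10, 5, 4, 6, 6

Sliding a size-5 window across the 10 values:
[-4, 10, 5, 4, -8] → max 10
[10, 5, 4, -8, 3] → max 10
[5, 4, -8, 3, -8] → max 5
[4, -8, 3, -8, -2] → max 4
[-8, 3, -8, -2, 6] → max 6
[3, -8, -2, 6, 1] → max 6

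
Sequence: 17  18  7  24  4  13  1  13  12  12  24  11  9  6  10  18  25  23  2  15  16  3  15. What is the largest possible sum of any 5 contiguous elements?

[17, 18, 7, 24, 4] → sum 70
[18, 7, 24, 4, 13] → sum 66
[7, 24, 4, 13, 1] → sum 49
[24, 4, 13, 1, 13] → sum 55
[4, 13, 1, 13, 12] → sum 43
[13, 1, 13, 12, 12] → sum 51
[1, 13, 12, 12, 24] → sum 62
[13, 12, 12, 24, 11] → sum 72
[12, 12, 24, 11, 9] → sum 68
[12, 24, 11, 9, 6] → sum 62
[24, 11, 9, 6, 10] → sum 60
[11, 9, 6, 10, 18] → sum 54
[9, 6, 10, 18, 25] → sum 68
[6, 10, 18, 25, 23] → sum 82
[10, 18, 25, 23, 2] → sum 78
[18, 25, 23, 2, 15] → sum 83
[25, 23, 2, 15, 16] → sum 81
[23, 2, 15, 16, 3] → sum 59
[2, 15, 16, 3, 15] → sum 51
Largest of these is 83.

83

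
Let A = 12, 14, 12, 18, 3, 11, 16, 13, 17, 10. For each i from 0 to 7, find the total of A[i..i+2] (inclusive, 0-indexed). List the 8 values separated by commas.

38, 44, 33, 32, 30, 40, 46, 40

(12, 14, 12) → sum 38
(14, 12, 18) → sum 44
(12, 18, 3) → sum 33
(18, 3, 11) → sum 32
(3, 11, 16) → sum 30
(11, 16, 13) → sum 40
(16, 13, 17) → sum 46
(13, 17, 10) → sum 40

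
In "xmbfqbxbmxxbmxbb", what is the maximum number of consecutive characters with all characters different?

[x] len 1
[x, m] len 2
[x, m, b] len 3
[x, m, b, f] len 4
[x, m, b, f, q] len 5
[f, q, b] len 3
[f, q, b, x] len 4
[x, b] len 2
[x, b, m] len 3
[b, m, x] len 3
[x] len 1
[x, b] len 2
[x, b, m] len 3
[b, m, x] len 3
[m, x, b] len 3
[b] len 1
Longest all-distinct length: 5.

5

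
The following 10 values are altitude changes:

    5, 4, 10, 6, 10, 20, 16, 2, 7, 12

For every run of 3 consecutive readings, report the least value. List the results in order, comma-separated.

[5, 4, 10] → min 4
[4, 10, 6] → min 4
[10, 6, 10] → min 6
[6, 10, 20] → min 6
[10, 20, 16] → min 10
[20, 16, 2] → min 2
[16, 2, 7] → min 2
[2, 7, 12] → min 2

4, 4, 6, 6, 10, 2, 2, 2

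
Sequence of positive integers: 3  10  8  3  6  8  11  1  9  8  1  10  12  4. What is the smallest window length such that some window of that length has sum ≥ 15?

Extend right; whenever the sum reaches 15, record the length and shrink from the left:
add 3: running sum 3 < 15
add 10: running sum 13 < 15
add 8: shortest ending here [10, 8] sum 18, len 2
add 3: shortest ending here [10, 8, 3] sum 21, len 3
add 6: shortest ending here [8, 3, 6] sum 17, len 3
add 8: shortest ending here [3, 6, 8] sum 17, len 3
add 11: shortest ending here [8, 11] sum 19, len 2
add 1: shortest ending here [8, 11, 1] sum 20, len 3
add 9: shortest ending here [11, 1, 9] sum 21, len 3
add 8: shortest ending here [9, 8] sum 17, len 2
add 1: shortest ending here [9, 8, 1] sum 18, len 3
add 10: shortest ending here [8, 1, 10] sum 19, len 3
add 12: shortest ending here [10, 12] sum 22, len 2
add 4: shortest ending here [12, 4] sum 16, len 2
Shortest qualifying length: 2.

2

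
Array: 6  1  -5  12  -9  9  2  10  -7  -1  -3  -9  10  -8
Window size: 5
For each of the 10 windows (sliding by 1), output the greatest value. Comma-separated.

12, 12, 12, 12, 10, 10, 10, 10, 10, 10

(6, 1, -5, 12, -9) → max 12
(1, -5, 12, -9, 9) → max 12
(-5, 12, -9, 9, 2) → max 12
(12, -9, 9, 2, 10) → max 12
(-9, 9, 2, 10, -7) → max 10
(9, 2, 10, -7, -1) → max 10
(2, 10, -7, -1, -3) → max 10
(10, -7, -1, -3, -9) → max 10
(-7, -1, -3, -9, 10) → max 10
(-1, -3, -9, 10, -8) → max 10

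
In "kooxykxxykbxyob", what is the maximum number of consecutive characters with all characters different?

[k] len 1
[k, o] len 2
[o] len 1
[o, x] len 2
[o, x, y] len 3
[o, x, y, k] len 4
[y, k, x] len 3
[x] len 1
[x, y] len 2
[x, y, k] len 3
[x, y, k, b] len 4
[y, k, b, x] len 4
[k, b, x, y] len 4
[k, b, x, y, o] len 5
[x, y, o, b] len 4
Longest all-distinct length: 5.

5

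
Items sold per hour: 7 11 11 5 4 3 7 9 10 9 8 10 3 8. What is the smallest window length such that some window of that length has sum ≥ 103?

add 7: running sum 7 < 103
add 11: running sum 18 < 103
add 11: running sum 29 < 103
add 5: running sum 34 < 103
add 4: running sum 38 < 103
add 3: running sum 41 < 103
add 7: running sum 48 < 103
add 9: running sum 57 < 103
add 10: running sum 67 < 103
add 9: running sum 76 < 103
add 8: running sum 84 < 103
add 10: running sum 94 < 103
add 3: running sum 97 < 103
add 8: shortest ending here [7, 11, 11, 5, 4, 3, 7, 9, 10, 9, 8, 10, 3, 8] sum 105, len 14
Shortest qualifying length: 14.

14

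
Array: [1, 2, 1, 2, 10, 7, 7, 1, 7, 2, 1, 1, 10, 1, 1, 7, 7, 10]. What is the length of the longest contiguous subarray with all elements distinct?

add 1: [1] len 1
add 2: [1, 2] len 2
add 1 (repeat 1, move left end past it): [2, 1] len 2
add 2 (repeat 2, move left end past it): [1, 2] len 2
add 10: [1, 2, 10] len 3
add 7: [1, 2, 10, 7] len 4
add 7 (repeat 7, move left end past it): [7] len 1
add 1: [7, 1] len 2
add 7 (repeat 7, move left end past it): [1, 7] len 2
add 2: [1, 7, 2] len 3
add 1 (repeat 1, move left end past it): [7, 2, 1] len 3
add 1 (repeat 1, move left end past it): [1] len 1
add 10: [1, 10] len 2
add 1 (repeat 1, move left end past it): [10, 1] len 2
add 1 (repeat 1, move left end past it): [1] len 1
add 7: [1, 7] len 2
add 7 (repeat 7, move left end past it): [7] len 1
add 10: [7, 10] len 2
Longest all-distinct length: 4.

4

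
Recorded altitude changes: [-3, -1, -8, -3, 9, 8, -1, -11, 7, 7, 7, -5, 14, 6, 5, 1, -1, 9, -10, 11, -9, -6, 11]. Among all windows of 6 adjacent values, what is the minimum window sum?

-6

-3 -1 -8 -3 9 8 → sum 2
-1 -8 -3 9 8 -1 → sum 4
-8 -3 9 8 -1 -11 → sum -6
-3 9 8 -1 -11 7 → sum 9
9 8 -1 -11 7 7 → sum 19
8 -1 -11 7 7 7 → sum 17
-1 -11 7 7 7 -5 → sum 4
-11 7 7 7 -5 14 → sum 19
7 7 7 -5 14 6 → sum 36
7 7 -5 14 6 5 → sum 34
7 -5 14 6 5 1 → sum 28
-5 14 6 5 1 -1 → sum 20
14 6 5 1 -1 9 → sum 34
6 5 1 -1 9 -10 → sum 10
5 1 -1 9 -10 11 → sum 15
1 -1 9 -10 11 -9 → sum 1
-1 9 -10 11 -9 -6 → sum -6
9 -10 11 -9 -6 11 → sum 6
Minimum of these is -6.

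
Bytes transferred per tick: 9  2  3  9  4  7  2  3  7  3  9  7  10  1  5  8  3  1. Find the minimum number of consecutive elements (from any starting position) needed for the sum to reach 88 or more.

add 9: running sum 9 < 88
add 2: running sum 11 < 88
add 3: running sum 14 < 88
add 9: running sum 23 < 88
add 4: running sum 27 < 88
add 7: running sum 34 < 88
add 2: running sum 36 < 88
add 3: running sum 39 < 88
add 7: running sum 46 < 88
add 3: running sum 49 < 88
add 9: running sum 58 < 88
add 7: running sum 65 < 88
add 10: running sum 75 < 88
add 1: running sum 76 < 88
add 5: running sum 81 < 88
end 15: [9, 2, 3, 9, 4, 7, 2, 3, 7, 3, 9, 7, 10, 1, 5, 8] sum 89, len 16
end 16: [9, 2, 3, 9, 4, 7, 2, 3, 7, 3, 9, 7, 10, 1, 5, 8, 3] sum 92, len 17
end 17: [9, 2, 3, 9, 4, 7, 2, 3, 7, 3, 9, 7, 10, 1, 5, 8, 3, 1] sum 93, len 18
Shortest qualifying length: 16.

16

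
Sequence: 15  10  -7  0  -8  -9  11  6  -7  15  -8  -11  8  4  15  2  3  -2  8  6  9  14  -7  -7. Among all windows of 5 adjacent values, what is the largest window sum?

15 10 -7 0 -8 → sum 10
10 -7 0 -8 -9 → sum -14
-7 0 -8 -9 11 → sum -13
0 -8 -9 11 6 → sum 0
-8 -9 11 6 -7 → sum -7
-9 11 6 -7 15 → sum 16
11 6 -7 15 -8 → sum 17
6 -7 15 -8 -11 → sum -5
-7 15 -8 -11 8 → sum -3
15 -8 -11 8 4 → sum 8
-8 -11 8 4 15 → sum 8
-11 8 4 15 2 → sum 18
8 4 15 2 3 → sum 32
4 15 2 3 -2 → sum 22
15 2 3 -2 8 → sum 26
2 3 -2 8 6 → sum 17
3 -2 8 6 9 → sum 24
-2 8 6 9 14 → sum 35
8 6 9 14 -7 → sum 30
6 9 14 -7 -7 → sum 15
Largest of these is 35.

35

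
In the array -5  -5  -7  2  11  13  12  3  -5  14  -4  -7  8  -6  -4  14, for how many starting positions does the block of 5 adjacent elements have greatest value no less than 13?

[-5, -5, -7, 2, 11] → max 11
[-5, -7, 2, 11, 13] → max 13  ≥ 13 ✓
[-7, 2, 11, 13, 12] → max 13  ≥ 13 ✓
[2, 11, 13, 12, 3] → max 13  ≥ 13 ✓
[11, 13, 12, 3, -5] → max 13  ≥ 13 ✓
[13, 12, 3, -5, 14] → max 14  ≥ 13 ✓
[12, 3, -5, 14, -4] → max 14  ≥ 13 ✓
[3, -5, 14, -4, -7] → max 14  ≥ 13 ✓
[-5, 14, -4, -7, 8] → max 14  ≥ 13 ✓
[14, -4, -7, 8, -6] → max 14  ≥ 13 ✓
[-4, -7, 8, -6, -4] → max 8
[-7, 8, -6, -4, 14] → max 14  ≥ 13 ✓
10 windows satisfy the condition.

10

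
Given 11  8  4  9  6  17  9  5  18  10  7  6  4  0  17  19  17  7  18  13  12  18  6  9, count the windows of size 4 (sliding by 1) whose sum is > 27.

17

(11, 8, 4, 9) → sum 32  > 27 ✓
(8, 4, 9, 6) → sum 27
(4, 9, 6, 17) → sum 36  > 27 ✓
(9, 6, 17, 9) → sum 41  > 27 ✓
(6, 17, 9, 5) → sum 37  > 27 ✓
(17, 9, 5, 18) → sum 49  > 27 ✓
(9, 5, 18, 10) → sum 42  > 27 ✓
(5, 18, 10, 7) → sum 40  > 27 ✓
(18, 10, 7, 6) → sum 41  > 27 ✓
(10, 7, 6, 4) → sum 27
(7, 6, 4, 0) → sum 17
(6, 4, 0, 17) → sum 27
(4, 0, 17, 19) → sum 40  > 27 ✓
(0, 17, 19, 17) → sum 53  > 27 ✓
(17, 19, 17, 7) → sum 60  > 27 ✓
(19, 17, 7, 18) → sum 61  > 27 ✓
(17, 7, 18, 13) → sum 55  > 27 ✓
(7, 18, 13, 12) → sum 50  > 27 ✓
(18, 13, 12, 18) → sum 61  > 27 ✓
(13, 12, 18, 6) → sum 49  > 27 ✓
(12, 18, 6, 9) → sum 45  > 27 ✓
17 windows satisfy the condition.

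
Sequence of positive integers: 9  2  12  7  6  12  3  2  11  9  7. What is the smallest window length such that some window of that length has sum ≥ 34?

4

add 9: running sum 9 < 34
add 2: running sum 11 < 34
add 12: running sum 23 < 34
add 7: running sum 30 < 34
end 4: [9, 2, 12, 7, 6] sum 36, len 5
end 5: [12, 7, 6, 12] sum 37, len 4
end 6: [12, 7, 6, 12, 3] sum 40, len 5
end 7: [12, 7, 6, 12, 3, 2] sum 42, len 6
end 8: [6, 12, 3, 2, 11] sum 34, len 5
end 9: [12, 3, 2, 11, 9] sum 37, len 5
end 10: [12, 3, 2, 11, 9, 7] sum 44, len 6
Shortest qualifying length: 4.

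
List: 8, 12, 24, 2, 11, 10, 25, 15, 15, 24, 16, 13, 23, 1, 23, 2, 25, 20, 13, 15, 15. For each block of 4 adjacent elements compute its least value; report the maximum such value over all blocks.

(8, 12, 24, 2) → min 2
(12, 24, 2, 11) → min 2
(24, 2, 11, 10) → min 2
(2, 11, 10, 25) → min 2
(11, 10, 25, 15) → min 10
(10, 25, 15, 15) → min 10
(25, 15, 15, 24) → min 15
(15, 15, 24, 16) → min 15
(15, 24, 16, 13) → min 13
(24, 16, 13, 23) → min 13
(16, 13, 23, 1) → min 1
(13, 23, 1, 23) → min 1
(23, 1, 23, 2) → min 1
(1, 23, 2, 25) → min 1
(23, 2, 25, 20) → min 2
(2, 25, 20, 13) → min 2
(25, 20, 13, 15) → min 13
(20, 13, 15, 15) → min 13
Maximum of these is 15.

15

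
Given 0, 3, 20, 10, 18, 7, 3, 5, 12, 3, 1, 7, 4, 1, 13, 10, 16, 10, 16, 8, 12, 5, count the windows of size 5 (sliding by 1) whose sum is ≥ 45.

0 3 20 10 18 → sum 51  ≥ 45 ✓
3 20 10 18 7 → sum 58  ≥ 45 ✓
20 10 18 7 3 → sum 58  ≥ 45 ✓
10 18 7 3 5 → sum 43
18 7 3 5 12 → sum 45  ≥ 45 ✓
7 3 5 12 3 → sum 30
3 5 12 3 1 → sum 24
5 12 3 1 7 → sum 28
12 3 1 7 4 → sum 27
3 1 7 4 1 → sum 16
1 7 4 1 13 → sum 26
7 4 1 13 10 → sum 35
4 1 13 10 16 → sum 44
1 13 10 16 10 → sum 50  ≥ 45 ✓
13 10 16 10 16 → sum 65  ≥ 45 ✓
10 16 10 16 8 → sum 60  ≥ 45 ✓
16 10 16 8 12 → sum 62  ≥ 45 ✓
10 16 8 12 5 → sum 51  ≥ 45 ✓
9 windows satisfy the condition.

9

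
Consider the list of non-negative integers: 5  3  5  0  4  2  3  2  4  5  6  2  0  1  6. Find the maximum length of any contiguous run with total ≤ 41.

Extend to the right; shrink from the left whenever the sum exceeds 41:
[5] sum 5 len 1
[5, 3] sum 8 len 2
[5, 3, 5] sum 13 len 3
[5, 3, 5, 0] sum 13 len 4
[5, 3, 5, 0, 4] sum 17 len 5
[5, 3, 5, 0, 4, 2] sum 19 len 6
[5, 3, 5, 0, 4, 2, 3] sum 22 len 7
[5, 3, 5, 0, 4, 2, 3, 2] sum 24 len 8
[5, 3, 5, 0, 4, 2, 3, 2, 4] sum 28 len 9
[5, 3, 5, 0, 4, 2, 3, 2, 4, 5] sum 33 len 10
[5, 3, 5, 0, 4, 2, 3, 2, 4, 5, 6] sum 39 len 11
[5, 3, 5, 0, 4, 2, 3, 2, 4, 5, 6, 2] sum 41 len 12
[5, 3, 5, 0, 4, 2, 3, 2, 4, 5, 6, 2, 0] sum 41 len 13
[3, 5, 0, 4, 2, 3, 2, 4, 5, 6, 2, 0, 1] sum 37 len 13
[5, 0, 4, 2, 3, 2, 4, 5, 6, 2, 0, 1, 6] sum 40 len 13
Longest length seen: 13.

13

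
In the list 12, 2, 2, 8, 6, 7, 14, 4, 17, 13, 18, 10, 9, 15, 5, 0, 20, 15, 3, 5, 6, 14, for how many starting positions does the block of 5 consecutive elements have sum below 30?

12 2 2 8 6 → sum 30
2 2 8 6 7 → sum 25  < 30 ✓
2 8 6 7 14 → sum 37
8 6 7 14 4 → sum 39
6 7 14 4 17 → sum 48
7 14 4 17 13 → sum 55
14 4 17 13 18 → sum 66
4 17 13 18 10 → sum 62
17 13 18 10 9 → sum 67
13 18 10 9 15 → sum 65
18 10 9 15 5 → sum 57
10 9 15 5 0 → sum 39
9 15 5 0 20 → sum 49
15 5 0 20 15 → sum 55
5 0 20 15 3 → sum 43
0 20 15 3 5 → sum 43
20 15 3 5 6 → sum 49
15 3 5 6 14 → sum 43
1 window satisfy the condition.

1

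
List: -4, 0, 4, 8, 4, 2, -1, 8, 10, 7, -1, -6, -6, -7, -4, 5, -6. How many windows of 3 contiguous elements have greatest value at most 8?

12

-4 0 4 → max 4  ≤ 8 ✓
0 4 8 → max 8  ≤ 8 ✓
4 8 4 → max 8  ≤ 8 ✓
8 4 2 → max 8  ≤ 8 ✓
4 2 -1 → max 4  ≤ 8 ✓
2 -1 8 → max 8  ≤ 8 ✓
-1 8 10 → max 10
8 10 7 → max 10
10 7 -1 → max 10
7 -1 -6 → max 7  ≤ 8 ✓
-1 -6 -6 → max -1  ≤ 8 ✓
-6 -6 -7 → max -6  ≤ 8 ✓
-6 -7 -4 → max -4  ≤ 8 ✓
-7 -4 5 → max 5  ≤ 8 ✓
-4 5 -6 → max 5  ≤ 8 ✓
12 windows satisfy the condition.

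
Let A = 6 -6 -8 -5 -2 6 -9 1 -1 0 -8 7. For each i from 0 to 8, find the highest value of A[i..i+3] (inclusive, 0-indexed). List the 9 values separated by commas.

Sliding a size-4 window across the 12 values:
[6, -6, -8, -5] → max 6
[-6, -8, -5, -2] → max -2
[-8, -5, -2, 6] → max 6
[-5, -2, 6, -9] → max 6
[-2, 6, -9, 1] → max 6
[6, -9, 1, -1] → max 6
[-9, 1, -1, 0] → max 1
[1, -1, 0, -8] → max 1
[-1, 0, -8, 7] → max 7

6, -2, 6, 6, 6, 6, 1, 1, 7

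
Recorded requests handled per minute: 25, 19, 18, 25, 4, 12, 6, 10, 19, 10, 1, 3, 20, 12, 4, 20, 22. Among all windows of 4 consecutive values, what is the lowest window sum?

32

(25, 19, 18, 25) → sum 87
(19, 18, 25, 4) → sum 66
(18, 25, 4, 12) → sum 59
(25, 4, 12, 6) → sum 47
(4, 12, 6, 10) → sum 32
(12, 6, 10, 19) → sum 47
(6, 10, 19, 10) → sum 45
(10, 19, 10, 1) → sum 40
(19, 10, 1, 3) → sum 33
(10, 1, 3, 20) → sum 34
(1, 3, 20, 12) → sum 36
(3, 20, 12, 4) → sum 39
(20, 12, 4, 20) → sum 56
(12, 4, 20, 22) → sum 58
Lowest of these is 32.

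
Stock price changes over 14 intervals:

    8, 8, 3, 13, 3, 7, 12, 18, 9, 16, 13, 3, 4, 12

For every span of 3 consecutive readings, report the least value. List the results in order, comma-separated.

8 8 3 → min 3
8 3 13 → min 3
3 13 3 → min 3
13 3 7 → min 3
3 7 12 → min 3
7 12 18 → min 7
12 18 9 → min 9
18 9 16 → min 9
9 16 13 → min 9
16 13 3 → min 3
13 3 4 → min 3
3 4 12 → min 3

3, 3, 3, 3, 3, 7, 9, 9, 9, 3, 3, 3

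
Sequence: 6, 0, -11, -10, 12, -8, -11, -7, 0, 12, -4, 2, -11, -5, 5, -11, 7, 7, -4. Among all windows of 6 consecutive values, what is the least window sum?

[6, 0, -11, -10, 12, -8] → sum -11
[0, -11, -10, 12, -8, -11] → sum -28
[-11, -10, 12, -8, -11, -7] → sum -35
[-10, 12, -8, -11, -7, 0] → sum -24
[12, -8, -11, -7, 0, 12] → sum -2
[-8, -11, -7, 0, 12, -4] → sum -18
[-11, -7, 0, 12, -4, 2] → sum -8
[-7, 0, 12, -4, 2, -11] → sum -8
[0, 12, -4, 2, -11, -5] → sum -6
[12, -4, 2, -11, -5, 5] → sum -1
[-4, 2, -11, -5, 5, -11] → sum -24
[2, -11, -5, 5, -11, 7] → sum -13
[-11, -5, 5, -11, 7, 7] → sum -8
[-5, 5, -11, 7, 7, -4] → sum -1
Least of these is -35.

-35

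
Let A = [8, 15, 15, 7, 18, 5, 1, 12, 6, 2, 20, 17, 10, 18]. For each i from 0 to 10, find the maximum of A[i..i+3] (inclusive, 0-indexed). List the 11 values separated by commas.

15, 18, 18, 18, 18, 12, 12, 20, 20, 20, 20

[8, 15, 15, 7] → max 15
[15, 15, 7, 18] → max 18
[15, 7, 18, 5] → max 18
[7, 18, 5, 1] → max 18
[18, 5, 1, 12] → max 18
[5, 1, 12, 6] → max 12
[1, 12, 6, 2] → max 12
[12, 6, 2, 20] → max 20
[6, 2, 20, 17] → max 20
[2, 20, 17, 10] → max 20
[20, 17, 10, 18] → max 20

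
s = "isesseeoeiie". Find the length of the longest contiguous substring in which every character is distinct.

add i: [i] len 1
add s: [i, s] len 2
add e: [i, s, e] len 3
add s (repeat s, move left end past it): [e, s] len 2
add s (repeat s, move left end past it): [s] len 1
add e: [s, e] len 2
add e (repeat e, move left end past it): [e] len 1
add o: [e, o] len 2
add e (repeat e, move left end past it): [o, e] len 2
add i: [o, e, i] len 3
add i (repeat i, move left end past it): [i] len 1
add e: [i, e] len 2
Longest all-distinct length: 3.

3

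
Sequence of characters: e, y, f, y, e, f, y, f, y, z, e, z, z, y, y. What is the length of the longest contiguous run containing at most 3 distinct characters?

add e: window [e] (1 distinct), len 1
add y: window [e, y] (2 distinct), len 2
add f: window [e, y, f] (3 distinct), len 3
add y: window [e, y, f, y] (3 distinct), len 4
add e: window [e, y, f, y, e] (3 distinct), len 5
add f: window [e, y, f, y, e, f] (3 distinct), len 6
add y: window [e, y, f, y, e, f, y] (3 distinct), len 7
add f: window [e, y, f, y, e, f, y, f] (3 distinct), len 8
add y: window [e, y, f, y, e, f, y, f, y] (3 distinct), len 9
add z: window [f, y, f, y, z] (3 distinct), len 5
add e: window [y, z, e] (3 distinct), len 3
add z: window [y, z, e, z] (3 distinct), len 4
add z: window [y, z, e, z, z] (3 distinct), len 5
add y: window [y, z, e, z, z, y] (3 distinct), len 6
add y: window [y, z, e, z, z, y, y] (3 distinct), len 7
Longest length with ≤3 distinct: 9.

9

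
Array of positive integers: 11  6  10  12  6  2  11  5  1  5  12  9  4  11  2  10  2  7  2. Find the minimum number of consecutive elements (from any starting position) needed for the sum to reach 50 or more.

7

add 11: running sum 11 < 50
add 6: running sum 17 < 50
add 10: running sum 27 < 50
add 12: running sum 39 < 50
add 6: running sum 45 < 50
add 2: running sum 47 < 50
add 11: shortest ending here [11, 6, 10, 12, 6, 2, 11] sum 58, len 7
add 5: shortest ending here [6, 10, 12, 6, 2, 11, 5] sum 52, len 7
add 1: shortest ending here [6, 10, 12, 6, 2, 11, 5, 1] sum 53, len 8
add 5: shortest ending here [10, 12, 6, 2, 11, 5, 1, 5] sum 52, len 8
add 12: shortest ending here [12, 6, 2, 11, 5, 1, 5, 12] sum 54, len 8
add 9: shortest ending here [6, 2, 11, 5, 1, 5, 12, 9] sum 51, len 8
add 4: shortest ending here [6, 2, 11, 5, 1, 5, 12, 9, 4] sum 55, len 9
add 11: shortest ending here [11, 5, 1, 5, 12, 9, 4, 11] sum 58, len 8
add 2: shortest ending here [11, 5, 1, 5, 12, 9, 4, 11, 2] sum 60, len 9
add 10: shortest ending here [5, 12, 9, 4, 11, 2, 10] sum 53, len 7
add 2: shortest ending here [12, 9, 4, 11, 2, 10, 2] sum 50, len 7
add 7: shortest ending here [12, 9, 4, 11, 2, 10, 2, 7] sum 57, len 8
add 2: shortest ending here [12, 9, 4, 11, 2, 10, 2, 7, 2] sum 59, len 9
Shortest qualifying length: 7.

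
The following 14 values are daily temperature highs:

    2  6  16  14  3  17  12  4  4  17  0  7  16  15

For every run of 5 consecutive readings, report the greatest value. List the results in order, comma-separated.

Sliding a size-5 window across the 14 values:
2 6 16 14 3 → max 16
6 16 14 3 17 → max 17
16 14 3 17 12 → max 17
14 3 17 12 4 → max 17
3 17 12 4 4 → max 17
17 12 4 4 17 → max 17
12 4 4 17 0 → max 17
4 4 17 0 7 → max 17
4 17 0 7 16 → max 17
17 0 7 16 15 → max 17

16, 17, 17, 17, 17, 17, 17, 17, 17, 17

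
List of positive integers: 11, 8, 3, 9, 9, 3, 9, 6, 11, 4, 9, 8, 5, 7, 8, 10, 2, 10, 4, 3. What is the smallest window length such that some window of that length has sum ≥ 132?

add 11: running sum 11 < 132
add 8: running sum 19 < 132
add 3: running sum 22 < 132
add 9: running sum 31 < 132
add 9: running sum 40 < 132
add 3: running sum 43 < 132
add 9: running sum 52 < 132
add 6: running sum 58 < 132
add 11: running sum 69 < 132
add 4: running sum 73 < 132
add 9: running sum 82 < 132
add 8: running sum 90 < 132
add 5: running sum 95 < 132
add 7: running sum 102 < 132
add 8: running sum 110 < 132
add 10: running sum 120 < 132
add 2: running sum 122 < 132
add 10: shortest ending here [11, 8, 3, 9, 9, 3, 9, 6, 11, 4, 9, 8, 5, 7, 8, 10, 2, 10] sum 132, len 18
add 4: shortest ending here [11, 8, 3, 9, 9, 3, 9, 6, 11, 4, 9, 8, 5, 7, 8, 10, 2, 10, 4] sum 136, len 19
add 3: shortest ending here [11, 8, 3, 9, 9, 3, 9, 6, 11, 4, 9, 8, 5, 7, 8, 10, 2, 10, 4, 3] sum 139, len 20
Shortest qualifying length: 18.

18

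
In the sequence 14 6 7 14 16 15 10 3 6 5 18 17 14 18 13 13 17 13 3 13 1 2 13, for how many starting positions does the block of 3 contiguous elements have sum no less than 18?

[14, 6, 7] → sum 27  ≥ 18 ✓
[6, 7, 14] → sum 27  ≥ 18 ✓
[7, 14, 16] → sum 37  ≥ 18 ✓
[14, 16, 15] → sum 45  ≥ 18 ✓
[16, 15, 10] → sum 41  ≥ 18 ✓
[15, 10, 3] → sum 28  ≥ 18 ✓
[10, 3, 6] → sum 19  ≥ 18 ✓
[3, 6, 5] → sum 14
[6, 5, 18] → sum 29  ≥ 18 ✓
[5, 18, 17] → sum 40  ≥ 18 ✓
[18, 17, 14] → sum 49  ≥ 18 ✓
[17, 14, 18] → sum 49  ≥ 18 ✓
[14, 18, 13] → sum 45  ≥ 18 ✓
[18, 13, 13] → sum 44  ≥ 18 ✓
[13, 13, 17] → sum 43  ≥ 18 ✓
[13, 17, 13] → sum 43  ≥ 18 ✓
[17, 13, 3] → sum 33  ≥ 18 ✓
[13, 3, 13] → sum 29  ≥ 18 ✓
[3, 13, 1] → sum 17
[13, 1, 2] → sum 16
[1, 2, 13] → sum 16
17 windows satisfy the condition.

17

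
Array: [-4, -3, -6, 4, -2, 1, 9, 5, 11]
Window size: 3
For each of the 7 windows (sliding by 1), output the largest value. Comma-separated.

Sliding a size-3 window across the 9 values:
[-4, -3, -6] → max -3
[-3, -6, 4] → max 4
[-6, 4, -2] → max 4
[4, -2, 1] → max 4
[-2, 1, 9] → max 9
[1, 9, 5] → max 9
[9, 5, 11] → max 11

-3, 4, 4, 4, 9, 9, 11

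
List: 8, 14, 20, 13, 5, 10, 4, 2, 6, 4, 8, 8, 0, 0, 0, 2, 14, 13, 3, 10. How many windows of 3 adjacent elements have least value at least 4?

7

[8, 14, 20] → min 8  ≥ 4 ✓
[14, 20, 13] → min 13  ≥ 4 ✓
[20, 13, 5] → min 5  ≥ 4 ✓
[13, 5, 10] → min 5  ≥ 4 ✓
[5, 10, 4] → min 4  ≥ 4 ✓
[10, 4, 2] → min 2
[4, 2, 6] → min 2
[2, 6, 4] → min 2
[6, 4, 8] → min 4  ≥ 4 ✓
[4, 8, 8] → min 4  ≥ 4 ✓
[8, 8, 0] → min 0
[8, 0, 0] → min 0
[0, 0, 0] → min 0
[0, 0, 2] → min 0
[0, 2, 14] → min 0
[2, 14, 13] → min 2
[14, 13, 3] → min 3
[13, 3, 10] → min 3
7 windows satisfy the condition.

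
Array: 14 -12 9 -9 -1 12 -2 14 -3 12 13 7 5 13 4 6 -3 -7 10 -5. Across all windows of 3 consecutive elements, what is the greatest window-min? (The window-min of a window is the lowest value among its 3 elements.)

[14, -12, 9] → min -12
[-12, 9, -9] → min -12
[9, -9, -1] → min -9
[-9, -1, 12] → min -9
[-1, 12, -2] → min -2
[12, -2, 14] → min -2
[-2, 14, -3] → min -3
[14, -3, 12] → min -3
[-3, 12, 13] → min -3
[12, 13, 7] → min 7
[13, 7, 5] → min 5
[7, 5, 13] → min 5
[5, 13, 4] → min 4
[13, 4, 6] → min 4
[4, 6, -3] → min -3
[6, -3, -7] → min -7
[-3, -7, 10] → min -7
[-7, 10, -5] → min -7
Greatest of these is 7.

7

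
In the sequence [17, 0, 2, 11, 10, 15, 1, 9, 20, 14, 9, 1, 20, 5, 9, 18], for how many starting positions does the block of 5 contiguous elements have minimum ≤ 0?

2

(17, 0, 2, 11, 10) → min 0  ≤ 0 ✓
(0, 2, 11, 10, 15) → min 0  ≤ 0 ✓
(2, 11, 10, 15, 1) → min 1
(11, 10, 15, 1, 9) → min 1
(10, 15, 1, 9, 20) → min 1
(15, 1, 9, 20, 14) → min 1
(1, 9, 20, 14, 9) → min 1
(9, 20, 14, 9, 1) → min 1
(20, 14, 9, 1, 20) → min 1
(14, 9, 1, 20, 5) → min 1
(9, 1, 20, 5, 9) → min 1
(1, 20, 5, 9, 18) → min 1
2 windows satisfy the condition.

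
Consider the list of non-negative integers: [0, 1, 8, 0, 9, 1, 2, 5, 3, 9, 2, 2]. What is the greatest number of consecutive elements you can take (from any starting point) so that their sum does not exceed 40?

11

add 0: [0] sum 0, len 1
add 1: [0, 1] sum 1, len 2
add 8: [0, 1, 8] sum 9, len 3
add 0: [0, 1, 8, 0] sum 9, len 4
add 9: [0, 1, 8, 0, 9] sum 18, len 5
add 1: [0, 1, 8, 0, 9, 1] sum 19, len 6
add 2: [0, 1, 8, 0, 9, 1, 2] sum 21, len 7
add 5: [0, 1, 8, 0, 9, 1, 2, 5] sum 26, len 8
add 3: [0, 1, 8, 0, 9, 1, 2, 5, 3] sum 29, len 9
add 9: [0, 1, 8, 0, 9, 1, 2, 5, 3, 9] sum 38, len 10
add 2: [0, 1, 8, 0, 9, 1, 2, 5, 3, 9, 2] sum 40, len 11
add 2: [0, 9, 1, 2, 5, 3, 9, 2, 2] sum 33, len 9
Longest length seen: 11.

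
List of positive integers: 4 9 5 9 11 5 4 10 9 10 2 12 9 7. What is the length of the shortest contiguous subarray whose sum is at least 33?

add 4: running sum 4 < 33
add 9: running sum 13 < 33
add 5: running sum 18 < 33
add 9: running sum 27 < 33
end 4: [9, 5, 9, 11] sum 34, len 4
end 5: [9, 5, 9, 11, 5] sum 39, len 5
end 6: [5, 9, 11, 5, 4] sum 34, len 5
end 7: [9, 11, 5, 4, 10] sum 39, len 5
end 8: [11, 5, 4, 10, 9] sum 39, len 5
end 9: [4, 10, 9, 10] sum 33, len 4
end 10: [4, 10, 9, 10, 2] sum 35, len 5
end 11: [9, 10, 2, 12] sum 33, len 4
end 12: [10, 2, 12, 9] sum 33, len 4
end 13: [10, 2, 12, 9, 7] sum 40, len 5
Shortest qualifying length: 4.

4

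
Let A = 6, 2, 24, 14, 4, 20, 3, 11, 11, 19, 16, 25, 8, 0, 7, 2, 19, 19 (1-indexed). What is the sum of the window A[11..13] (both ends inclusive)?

49

Elements at indices 11..13: 16, 25, 8
sum(16, 25, 8) = 49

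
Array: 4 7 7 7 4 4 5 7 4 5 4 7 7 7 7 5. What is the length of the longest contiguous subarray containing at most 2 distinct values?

6

Extend right; when distinct count exceeds 2, shrink from the left:
add 4: window [4] (1 distinct), len 1
add 7: window [4, 7] (2 distinct), len 2
add 7: window [4, 7, 7] (2 distinct), len 3
add 7: window [4, 7, 7, 7] (2 distinct), len 4
add 4: window [4, 7, 7, 7, 4] (2 distinct), len 5
add 4: window [4, 7, 7, 7, 4, 4] (2 distinct), len 6
add 5: window [4, 4, 5] (2 distinct), len 3
add 7: window [5, 7] (2 distinct), len 2
add 4: window [7, 4] (2 distinct), len 2
add 5: window [4, 5] (2 distinct), len 2
add 4: window [4, 5, 4] (2 distinct), len 3
add 7: window [4, 7] (2 distinct), len 2
add 7: window [4, 7, 7] (2 distinct), len 3
add 7: window [4, 7, 7, 7] (2 distinct), len 4
add 7: window [4, 7, 7, 7, 7] (2 distinct), len 5
add 5: window [7, 7, 7, 7, 5] (2 distinct), len 5
Longest length with ≤2 distinct: 6.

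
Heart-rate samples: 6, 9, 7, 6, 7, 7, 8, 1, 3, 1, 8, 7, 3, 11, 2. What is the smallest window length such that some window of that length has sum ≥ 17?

3

Extend right; whenever the sum reaches 17, record the length and shrink from the left:
add 6: running sum 6 < 17
add 9: running sum 15 < 17
end 2: [6, 9, 7] sum 22, len 3
end 3: [9, 7, 6] sum 22, len 3
end 4: [7, 6, 7] sum 20, len 3
end 5: [6, 7, 7] sum 20, len 3
end 6: [7, 7, 8] sum 22, len 3
end 7: [7, 7, 8, 1] sum 23, len 4
end 8: [7, 8, 1, 3] sum 19, len 4
end 9: [7, 8, 1, 3, 1] sum 20, len 5
end 10: [8, 1, 3, 1, 8] sum 21, len 5
end 11: [3, 1, 8, 7] sum 19, len 4
end 12: [8, 7, 3] sum 18, len 3
end 13: [7, 3, 11] sum 21, len 3
end 14: [7, 3, 11, 2] sum 23, len 4
Shortest qualifying length: 3.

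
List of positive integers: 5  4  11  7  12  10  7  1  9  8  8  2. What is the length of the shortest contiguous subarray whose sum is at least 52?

Extend right; whenever the sum reaches 52, record the length and shrink from the left:
add 5: running sum 5 < 52
add 4: running sum 9 < 52
add 11: running sum 20 < 52
add 7: running sum 27 < 52
add 12: running sum 39 < 52
add 10: running sum 49 < 52
end 6: [5, 4, 11, 7, 12, 10, 7] sum 56, len 7
end 7: [4, 11, 7, 12, 10, 7, 1] sum 52, len 7
end 8: [11, 7, 12, 10, 7, 1, 9] sum 57, len 7
end 9: [7, 12, 10, 7, 1, 9, 8] sum 54, len 7
end 10: [12, 10, 7, 1, 9, 8, 8] sum 55, len 7
end 11: [12, 10, 7, 1, 9, 8, 8, 2] sum 57, len 8
Shortest qualifying length: 7.

7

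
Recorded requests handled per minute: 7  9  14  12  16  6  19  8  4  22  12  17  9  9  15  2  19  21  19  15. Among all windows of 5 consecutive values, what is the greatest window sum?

76

[7, 9, 14, 12, 16] → sum 58
[9, 14, 12, 16, 6] → sum 57
[14, 12, 16, 6, 19] → sum 67
[12, 16, 6, 19, 8] → sum 61
[16, 6, 19, 8, 4] → sum 53
[6, 19, 8, 4, 22] → sum 59
[19, 8, 4, 22, 12] → sum 65
[8, 4, 22, 12, 17] → sum 63
[4, 22, 12, 17, 9] → sum 64
[22, 12, 17, 9, 9] → sum 69
[12, 17, 9, 9, 15] → sum 62
[17, 9, 9, 15, 2] → sum 52
[9, 9, 15, 2, 19] → sum 54
[9, 15, 2, 19, 21] → sum 66
[15, 2, 19, 21, 19] → sum 76
[2, 19, 21, 19, 15] → sum 76
Greatest of these is 76.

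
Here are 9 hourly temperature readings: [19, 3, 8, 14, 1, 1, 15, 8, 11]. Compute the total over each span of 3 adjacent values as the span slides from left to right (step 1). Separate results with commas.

(19, 3, 8) → sum 30
(3, 8, 14) → sum 25
(8, 14, 1) → sum 23
(14, 1, 1) → sum 16
(1, 1, 15) → sum 17
(1, 15, 8) → sum 24
(15, 8, 11) → sum 34

30, 25, 23, 16, 17, 24, 34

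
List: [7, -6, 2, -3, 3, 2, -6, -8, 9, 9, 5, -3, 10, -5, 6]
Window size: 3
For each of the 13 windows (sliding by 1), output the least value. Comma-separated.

-6, -6, -3, -3, -6, -8, -8, -8, 5, -3, -3, -5, -5

7 -6 2 → min -6
-6 2 -3 → min -6
2 -3 3 → min -3
-3 3 2 → min -3
3 2 -6 → min -6
2 -6 -8 → min -8
-6 -8 9 → min -8
-8 9 9 → min -8
9 9 5 → min 5
9 5 -3 → min -3
5 -3 10 → min -3
-3 10 -5 → min -5
10 -5 6 → min -5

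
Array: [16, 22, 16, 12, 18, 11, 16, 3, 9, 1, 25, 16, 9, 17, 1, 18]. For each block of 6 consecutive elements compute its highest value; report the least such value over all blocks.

[16, 22, 16, 12, 18, 11] → max 22
[22, 16, 12, 18, 11, 16] → max 22
[16, 12, 18, 11, 16, 3] → max 18
[12, 18, 11, 16, 3, 9] → max 18
[18, 11, 16, 3, 9, 1] → max 18
[11, 16, 3, 9, 1, 25] → max 25
[16, 3, 9, 1, 25, 16] → max 25
[3, 9, 1, 25, 16, 9] → max 25
[9, 1, 25, 16, 9, 17] → max 25
[1, 25, 16, 9, 17, 1] → max 25
[25, 16, 9, 17, 1, 18] → max 25
Least of these is 18.

18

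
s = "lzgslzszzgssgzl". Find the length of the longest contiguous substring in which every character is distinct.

4

[l] len 1
[l, z] len 2
[l, z, g] len 3
[l, z, g, s] len 4
[z, g, s, l] len 4
[g, s, l, z] len 4
[l, z, s] len 3
[s, z] len 2
[z] len 1
[z, g] len 2
[z, g, s] len 3
[s] len 1
[s, g] len 2
[s, g, z] len 3
[s, g, z, l] len 4
Longest all-distinct length: 4.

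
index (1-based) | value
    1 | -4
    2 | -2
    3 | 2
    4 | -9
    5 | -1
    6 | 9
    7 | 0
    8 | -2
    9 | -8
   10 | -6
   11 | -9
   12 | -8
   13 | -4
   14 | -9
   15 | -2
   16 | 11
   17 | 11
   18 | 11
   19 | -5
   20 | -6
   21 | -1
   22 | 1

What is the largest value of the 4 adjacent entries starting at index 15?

11

Elements at indices 15..18: -2, 11, 11, 11
max(-2, 11, 11, 11) = 11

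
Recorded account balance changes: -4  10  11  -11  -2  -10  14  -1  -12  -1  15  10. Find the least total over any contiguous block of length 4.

-12

-4 10 11 -11 → sum 6
10 11 -11 -2 → sum 8
11 -11 -2 -10 → sum -12
-11 -2 -10 14 → sum -9
-2 -10 14 -1 → sum 1
-10 14 -1 -12 → sum -9
14 -1 -12 -1 → sum 0
-1 -12 -1 15 → sum 1
-12 -1 15 10 → sum 12
Least of these is -12.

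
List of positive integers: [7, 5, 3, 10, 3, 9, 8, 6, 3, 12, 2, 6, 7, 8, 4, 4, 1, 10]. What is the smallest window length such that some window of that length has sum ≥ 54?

8

add 7: running sum 7 < 54
add 5: running sum 12 < 54
add 3: running sum 15 < 54
add 10: running sum 25 < 54
add 3: running sum 28 < 54
add 9: running sum 37 < 54
add 8: running sum 45 < 54
add 6: running sum 51 < 54
add 3: shortest ending here [7, 5, 3, 10, 3, 9, 8, 6, 3] sum 54, len 9
add 12: shortest ending here [3, 10, 3, 9, 8, 6, 3, 12] sum 54, len 8
add 2: shortest ending here [3, 10, 3, 9, 8, 6, 3, 12, 2] sum 56, len 9
add 6: shortest ending here [10, 3, 9, 8, 6, 3, 12, 2, 6] sum 59, len 9
add 7: shortest ending here [3, 9, 8, 6, 3, 12, 2, 6, 7] sum 56, len 9
add 8: shortest ending here [9, 8, 6, 3, 12, 2, 6, 7, 8] sum 61, len 9
add 4: shortest ending here [8, 6, 3, 12, 2, 6, 7, 8, 4] sum 56, len 9
add 4: shortest ending here [8, 6, 3, 12, 2, 6, 7, 8, 4, 4] sum 60, len 10
add 1: shortest ending here [8, 6, 3, 12, 2, 6, 7, 8, 4, 4, 1] sum 61, len 11
add 10: shortest ending here [12, 2, 6, 7, 8, 4, 4, 1, 10] sum 54, len 9
Shortest qualifying length: 8.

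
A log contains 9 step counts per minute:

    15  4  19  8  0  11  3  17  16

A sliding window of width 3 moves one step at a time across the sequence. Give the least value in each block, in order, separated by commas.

[15, 4, 19] → min 4
[4, 19, 8] → min 4
[19, 8, 0] → min 0
[8, 0, 11] → min 0
[0, 11, 3] → min 0
[11, 3, 17] → min 3
[3, 17, 16] → min 3

4, 4, 0, 0, 0, 3, 3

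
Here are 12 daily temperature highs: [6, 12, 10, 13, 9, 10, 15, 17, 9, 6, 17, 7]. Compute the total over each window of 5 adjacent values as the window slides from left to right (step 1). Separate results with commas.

50, 54, 57, 64, 60, 57, 64, 56

Sliding a size-5 window across the 12 values:
6 12 10 13 9 → sum 50
12 10 13 9 10 → sum 54
10 13 9 10 15 → sum 57
13 9 10 15 17 → sum 64
9 10 15 17 9 → sum 60
10 15 17 9 6 → sum 57
15 17 9 6 17 → sum 64
17 9 6 17 7 → sum 56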